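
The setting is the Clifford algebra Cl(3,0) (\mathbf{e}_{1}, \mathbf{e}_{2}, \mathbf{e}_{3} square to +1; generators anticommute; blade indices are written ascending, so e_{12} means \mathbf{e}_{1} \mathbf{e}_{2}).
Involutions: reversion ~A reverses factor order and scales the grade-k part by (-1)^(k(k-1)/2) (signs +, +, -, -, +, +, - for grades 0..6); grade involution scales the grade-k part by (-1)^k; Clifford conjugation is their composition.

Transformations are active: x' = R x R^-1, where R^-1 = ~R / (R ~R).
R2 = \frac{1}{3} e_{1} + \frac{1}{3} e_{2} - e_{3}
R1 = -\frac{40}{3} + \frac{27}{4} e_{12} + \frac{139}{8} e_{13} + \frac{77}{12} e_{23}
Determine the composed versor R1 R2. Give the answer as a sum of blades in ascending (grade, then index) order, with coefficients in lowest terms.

Distribute over the terms of R2 (each basis-blade product reordered to ascending indices, repeated generators contracted through their squares):
R1 (\frac{1}{3} e_{1}) = -\frac{40}{9} e_{1} - \frac{9}{4} e_{2} - \frac{139}{24} e_{3} + \frac{77}{36} e_{123}
R1 (\frac{1}{3} e_{2}) = \frac{9}{4} e_{1} - \frac{40}{9} e_{2} - \frac{77}{36} e_{3} - \frac{139}{24} e_{123}
R1 (-e_{3}) = -\frac{139}{8} e_{1} - \frac{77}{12} e_{2} + \frac{40}{3} e_{3} - \frac{27}{4} e_{123}
Summing the partial products and collecting blades:
Answer: -\frac{1409}{72} e_{1} - \frac{118}{9} e_{2} + \frac{389}{72} e_{3} - \frac{749}{72} e_{123}


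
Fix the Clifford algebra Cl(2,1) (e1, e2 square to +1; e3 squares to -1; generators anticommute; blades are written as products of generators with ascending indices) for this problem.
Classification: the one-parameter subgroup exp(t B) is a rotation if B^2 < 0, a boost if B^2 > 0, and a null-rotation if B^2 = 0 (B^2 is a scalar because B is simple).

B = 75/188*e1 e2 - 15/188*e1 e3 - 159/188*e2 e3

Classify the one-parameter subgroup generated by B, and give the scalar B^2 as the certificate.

B^2 term by term: the squares give (75/188)^2*(e1 e2)^2 + (-15/188)^2*(e1 e3)^2 + (-159/188)^2*(e2 e3)^2 = 5625/35344*(-1) + 225/35344*(+1) + 25281/35344*(+1) = 9/16 (each basis 2-blade squares to minus the product of its generators' squares); cross terms between blades sharing an index anticommute and cancel. So B^2 = 9/16.
Answer: boost, certificate B^2 = 9/16. Check the certificate: B^2 = 9/16, and that sign is decisive whatever form B takes.


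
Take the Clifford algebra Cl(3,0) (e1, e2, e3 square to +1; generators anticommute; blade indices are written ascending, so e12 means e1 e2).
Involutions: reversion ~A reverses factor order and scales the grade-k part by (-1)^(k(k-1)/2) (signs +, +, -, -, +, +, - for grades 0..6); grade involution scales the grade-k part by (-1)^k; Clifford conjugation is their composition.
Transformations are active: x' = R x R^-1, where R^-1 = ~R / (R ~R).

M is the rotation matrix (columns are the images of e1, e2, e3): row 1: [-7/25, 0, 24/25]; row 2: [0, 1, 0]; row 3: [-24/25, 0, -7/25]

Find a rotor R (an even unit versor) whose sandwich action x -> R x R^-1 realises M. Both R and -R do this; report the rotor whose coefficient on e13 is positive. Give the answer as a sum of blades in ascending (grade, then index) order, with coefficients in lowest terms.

Method: write R = a + b12*e12 + b13*e13 + b23*e23 with a^2 + b12^2 + b13^2 + b23^2 = 1 (so R^-1 = ~R). Expanding the columns R e_j ~R gives tr M = 4a^2 - 1 and, from the antisymmetric part, M21 - M12 = -4a*b12, M13 - M31 = 4a*b13, M32 - M23 = -4a*b23.
Here tr M = 11/25, so a^2 = (1 + tr M)/4 = 9/25 and a = ±3/5. Taking a = 3/5: M21 - M12 = 0, M13 - M31 = 48/25, M32 - M23 = 0, giving b12 = 0, b13 = 4/5, b23 = 0, i.e. R = 3/5 + 4/5*e13.
Its e13 coefficient is already positive.
Answer: 3/5 + 4/5*e13. Recall the cover is two-to-one: with M of trace 11/25, both preimages act alike, and the stated e13 sign chooses the sheet.


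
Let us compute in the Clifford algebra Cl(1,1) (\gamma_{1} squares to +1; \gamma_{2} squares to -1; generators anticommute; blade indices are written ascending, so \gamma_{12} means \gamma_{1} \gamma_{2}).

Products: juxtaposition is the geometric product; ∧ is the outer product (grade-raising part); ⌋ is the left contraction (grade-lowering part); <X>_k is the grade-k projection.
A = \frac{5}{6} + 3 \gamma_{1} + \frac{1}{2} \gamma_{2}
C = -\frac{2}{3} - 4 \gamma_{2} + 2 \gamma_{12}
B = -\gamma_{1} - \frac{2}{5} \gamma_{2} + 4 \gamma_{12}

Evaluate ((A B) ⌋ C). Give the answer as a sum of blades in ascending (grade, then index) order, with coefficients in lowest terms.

step 1: -\frac{14}{5} + \frac{7}{6} \gamma_{1} + \frac{35}{3} \gamma_{2} + \frac{79}{30} \gamma_{12}
step 2: \frac{269}{5} + \frac{70}{3} \gamma_{1} + \frac{203}{15} \gamma_{2} - \frac{28}{5} \gamma_{12}
Answer: \frac{269}{5} + \frac{70}{3} \gamma_{1} + \frac{203}{15} \gamma_{2} - \frac{28}{5} \gamma_{12}


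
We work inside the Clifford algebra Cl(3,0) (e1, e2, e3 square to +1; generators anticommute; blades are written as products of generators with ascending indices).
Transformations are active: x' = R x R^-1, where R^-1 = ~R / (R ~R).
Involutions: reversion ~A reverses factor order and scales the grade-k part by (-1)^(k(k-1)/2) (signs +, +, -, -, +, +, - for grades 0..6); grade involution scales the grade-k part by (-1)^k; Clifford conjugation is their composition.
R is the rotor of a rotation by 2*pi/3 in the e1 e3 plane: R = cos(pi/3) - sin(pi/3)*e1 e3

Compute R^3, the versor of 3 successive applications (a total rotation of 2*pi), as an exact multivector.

Rotor phase runs at HALF the rotation angle; powers of one rotor simply add phase, so after 3 steps in e1 e3 the phase is 3*pi/3 = pi and R^3 = cos(pi) - sin(pi)*e1 e3.
cos(pi) = -1 and sin(pi) = 0, so R^3 = -1. The total rotation 2*pi is 1 full turn, so every vector returns to itself, yet the rotor is -1, on the OTHER sheet of the double cover (an odd number of 2*pi turns).
Answer: -1


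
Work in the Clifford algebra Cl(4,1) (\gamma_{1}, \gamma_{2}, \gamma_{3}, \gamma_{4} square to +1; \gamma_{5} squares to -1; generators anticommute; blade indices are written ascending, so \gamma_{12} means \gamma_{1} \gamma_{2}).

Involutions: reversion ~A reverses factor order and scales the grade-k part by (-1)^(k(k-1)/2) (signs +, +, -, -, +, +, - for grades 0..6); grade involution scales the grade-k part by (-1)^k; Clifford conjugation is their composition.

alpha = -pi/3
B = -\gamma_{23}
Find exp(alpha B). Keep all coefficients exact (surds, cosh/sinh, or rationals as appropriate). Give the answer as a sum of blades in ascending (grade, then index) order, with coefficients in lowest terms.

B^2 = (-1)^2*(\gamma_{23})^2 = 1*(-1) = -1 (a basis 2-blade squares to minus the product of its generators' squares).
B^2 = -1 — since the square is negative, the closed form is circular: l = 1, alpha*l = - \frac{\pi}{3}, so exp(alpha B) = cos(- \frac{\pi}{3}) + (sin(- \frac{\pi}{3})/1)*B = \frac{1}{2} + (- \frac{\sqrt{3}}{2})*B.
Answer: \frac{1}{2} + \frac{\sqrt{3}}{2} \gamma_{23}


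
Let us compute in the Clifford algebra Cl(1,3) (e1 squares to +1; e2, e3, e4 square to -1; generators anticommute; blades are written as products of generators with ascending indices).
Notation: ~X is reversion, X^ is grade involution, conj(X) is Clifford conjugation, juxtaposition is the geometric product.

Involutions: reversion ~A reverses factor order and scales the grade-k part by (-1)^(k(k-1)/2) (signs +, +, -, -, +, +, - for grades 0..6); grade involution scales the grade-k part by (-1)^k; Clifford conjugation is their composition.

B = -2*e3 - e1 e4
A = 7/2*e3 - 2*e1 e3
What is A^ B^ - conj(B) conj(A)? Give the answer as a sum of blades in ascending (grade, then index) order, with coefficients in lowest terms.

first term: 7 + 4*e1 - 2*e3 e4 - 7/2*e1 e3 e4
second term: 7 + 4*e1 + 2*e3 e4 + 7/2*e1 e3 e4
Answer: -4*e3 e4 - 7*e1 e3 e4


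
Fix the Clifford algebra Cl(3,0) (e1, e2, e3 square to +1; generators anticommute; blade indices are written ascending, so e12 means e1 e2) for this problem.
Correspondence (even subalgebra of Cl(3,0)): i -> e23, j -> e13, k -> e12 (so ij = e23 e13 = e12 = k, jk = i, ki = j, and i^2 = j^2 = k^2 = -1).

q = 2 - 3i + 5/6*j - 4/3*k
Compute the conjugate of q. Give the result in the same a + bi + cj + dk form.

In blades: q = 2 - 4/3*e12 + 5/6*e13 - 3*e23.
Quaternion conjugation is reversion on the even subalgebra: the scalar is fixed and every grade-2 blade flips sign, giving 2 + 4/3*e12 - 5/6*e13 + 3*e23; translating back:
Answer: 2 + 3i - 5/6*j + 4/3*k


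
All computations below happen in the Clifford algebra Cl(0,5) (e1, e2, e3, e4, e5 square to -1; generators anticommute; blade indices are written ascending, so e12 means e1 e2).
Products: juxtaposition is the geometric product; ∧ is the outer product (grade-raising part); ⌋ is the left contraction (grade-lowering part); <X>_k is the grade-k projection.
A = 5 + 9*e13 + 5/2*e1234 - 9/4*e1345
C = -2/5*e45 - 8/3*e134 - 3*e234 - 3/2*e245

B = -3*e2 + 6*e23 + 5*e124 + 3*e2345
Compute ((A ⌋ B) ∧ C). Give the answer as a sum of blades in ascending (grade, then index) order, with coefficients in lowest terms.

step 1: -15*e2 + 30*e23 + 25*e124 + 15*e2345
step 2: 6*e245 - 40*e1234 - 12*e2345
Answer: 6*e245 - 40*e1234 - 12*e2345


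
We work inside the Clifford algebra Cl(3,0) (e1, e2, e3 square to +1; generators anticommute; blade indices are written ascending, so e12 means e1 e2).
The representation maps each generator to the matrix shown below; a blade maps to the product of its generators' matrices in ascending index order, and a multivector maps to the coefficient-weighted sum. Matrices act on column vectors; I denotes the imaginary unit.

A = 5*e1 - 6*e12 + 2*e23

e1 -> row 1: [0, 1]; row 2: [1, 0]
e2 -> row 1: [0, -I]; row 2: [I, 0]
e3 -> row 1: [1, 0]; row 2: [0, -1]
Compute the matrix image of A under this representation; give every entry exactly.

Bivector images (products of the table entries): rho(e12) = rho(e1)rho(e2) = row 1: [I, 0]; row 2: [0, -I]; rho(e23) = rho(e2)rho(e3) = row 1: [0, I]; row 2: [I, 0].
M = (5)*rho(e1) + (-6)*rho(e12) + (2)*rho(e23), summed entrywise:
Answer: row 1: [-6*I, 5 + 2*I]; row 2: [5 + 2*I, 6*I]


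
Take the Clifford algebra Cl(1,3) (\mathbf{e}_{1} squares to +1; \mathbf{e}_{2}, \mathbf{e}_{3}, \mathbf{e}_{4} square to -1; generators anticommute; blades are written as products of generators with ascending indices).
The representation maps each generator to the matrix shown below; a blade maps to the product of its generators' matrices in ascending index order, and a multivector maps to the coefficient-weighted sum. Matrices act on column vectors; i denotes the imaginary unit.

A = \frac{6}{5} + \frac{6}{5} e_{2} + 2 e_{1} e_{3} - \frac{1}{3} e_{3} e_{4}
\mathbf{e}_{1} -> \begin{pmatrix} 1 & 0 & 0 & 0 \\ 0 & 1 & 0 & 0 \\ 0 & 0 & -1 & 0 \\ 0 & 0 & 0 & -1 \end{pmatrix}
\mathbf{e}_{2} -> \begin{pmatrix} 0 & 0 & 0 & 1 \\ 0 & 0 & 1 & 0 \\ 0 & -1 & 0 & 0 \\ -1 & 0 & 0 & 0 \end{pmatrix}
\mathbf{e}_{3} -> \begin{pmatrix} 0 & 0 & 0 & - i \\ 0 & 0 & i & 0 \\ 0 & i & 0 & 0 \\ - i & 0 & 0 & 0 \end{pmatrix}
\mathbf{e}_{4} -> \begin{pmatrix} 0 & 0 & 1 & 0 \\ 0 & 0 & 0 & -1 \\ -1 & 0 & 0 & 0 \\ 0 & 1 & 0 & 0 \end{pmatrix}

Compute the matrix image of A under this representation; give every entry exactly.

Bivector images (products of the table entries): rho(e_{1} e_{3}) = rho(\mathbf{e}_{1})rho(\mathbf{e}_{3}) = \begin{pmatrix} 0 & 0 & 0 & - i \\ 0 & 0 & i & 0 \\ 0 & - i & 0 & 0 \\ i & 0 & 0 & 0 \end{pmatrix}; rho(e_{3} e_{4}) = rho(\mathbf{e}_{3})rho(\mathbf{e}_{4}) = \begin{pmatrix} 0 & - i & 0 & 0 \\ - i & 0 & 0 & 0 \\ 0 & 0 & 0 & - i \\ 0 & 0 & - i & 0 \end{pmatrix}.
M = (\frac{6}{5})*1 + (\frac{6}{5})*rho(e_{2}) + (2)*rho(e_{1} e_{3}) + (-\frac{1}{3})*rho(e_{3} e_{4}), summed entrywise (1 is the identity matrix):
Answer: \begin{pmatrix} \frac{6}{5} & \frac{i}{3} & 0 & \frac{6}{5} - 2 i \\ \frac{i}{3} & \frac{6}{5} & \frac{6}{5} + 2 i & 0 \\ 0 & - \frac{6}{5} - 2 i & \frac{6}{5} & \frac{i}{3} \\ - \frac{6}{5} + 2 i & 0 & \frac{i}{3} & \frac{6}{5} \end{pmatrix}


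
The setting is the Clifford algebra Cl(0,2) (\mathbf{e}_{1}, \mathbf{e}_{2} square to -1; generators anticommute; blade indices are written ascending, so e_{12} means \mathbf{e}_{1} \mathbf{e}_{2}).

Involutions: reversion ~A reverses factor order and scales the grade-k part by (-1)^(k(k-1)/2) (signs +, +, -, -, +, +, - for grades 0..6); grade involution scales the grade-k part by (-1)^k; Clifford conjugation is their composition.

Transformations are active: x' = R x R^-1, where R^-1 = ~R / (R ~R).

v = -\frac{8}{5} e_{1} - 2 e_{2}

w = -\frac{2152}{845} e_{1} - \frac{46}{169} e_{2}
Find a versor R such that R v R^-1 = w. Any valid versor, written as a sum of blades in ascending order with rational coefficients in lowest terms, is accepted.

Equal squares first: v^2 = w^2 = -\frac{164}{25}. Then v + w = -\frac{3504}{845} e_{1} - \frac{384}{169} e_{2} is a versor taking v to w, provided it is invertible.
Answer: -\frac{3504}{845} e_{1} - \frac{384}{169} e_{2}


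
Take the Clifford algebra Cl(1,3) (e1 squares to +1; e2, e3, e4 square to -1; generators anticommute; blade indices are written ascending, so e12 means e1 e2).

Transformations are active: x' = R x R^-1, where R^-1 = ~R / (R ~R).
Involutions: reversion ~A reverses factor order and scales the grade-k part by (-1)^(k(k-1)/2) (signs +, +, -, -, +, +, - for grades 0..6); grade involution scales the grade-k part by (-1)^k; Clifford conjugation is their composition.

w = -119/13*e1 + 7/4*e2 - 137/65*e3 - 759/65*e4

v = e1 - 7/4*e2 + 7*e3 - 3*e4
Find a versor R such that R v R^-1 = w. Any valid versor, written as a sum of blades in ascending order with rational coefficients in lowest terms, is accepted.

Construction: equal norms (both -961/16) license R = v + w = -106/13*e1 + 318/65*e3 - 954/65*e4 — nothing changes along that direction, while (v - w)/2 changes sign, so v maps onto w.
Answer: -106/13*e1 + 318/65*e3 - 954/65*e4


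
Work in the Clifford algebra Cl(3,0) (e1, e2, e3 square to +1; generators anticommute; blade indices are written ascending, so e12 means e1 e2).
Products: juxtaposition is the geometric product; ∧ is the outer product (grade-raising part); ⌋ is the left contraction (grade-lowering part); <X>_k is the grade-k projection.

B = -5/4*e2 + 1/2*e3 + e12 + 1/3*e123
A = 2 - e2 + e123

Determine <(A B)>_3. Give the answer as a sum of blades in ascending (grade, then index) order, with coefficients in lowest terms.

step 1: 11/12 + e1 - 5/2*e2 + 5/2*e12 + 19/12*e13 - 1/2*e23 + 2/3*e123
step 2: 2/3*e123
Answer: 2/3*e123


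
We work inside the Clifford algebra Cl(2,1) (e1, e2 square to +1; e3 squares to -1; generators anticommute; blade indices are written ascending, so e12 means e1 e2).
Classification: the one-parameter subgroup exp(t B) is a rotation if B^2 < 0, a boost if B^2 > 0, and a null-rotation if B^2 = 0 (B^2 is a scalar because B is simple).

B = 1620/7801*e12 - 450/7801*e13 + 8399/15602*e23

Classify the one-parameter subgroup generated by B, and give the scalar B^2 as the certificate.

B^2 term by term: the squares give (1620/7801)^2*(e12)^2 + (-450/7801)^2*(e13)^2 + (8399/15602)^2*(e23)^2 = 2624400/60855601*(-1) + 202500/60855601*(+1) + 70543201/243422404*(+1) = 1/4 (each basis 2-blade squares to minus the product of its generators' squares); cross terms between blades sharing an index anticommute and cancel. So B^2 = 1/4.
Answer: boost, certificate B^2 = 1/4. Because 1/4 is invariant under every versor sandwich, the classification follows from its sign alone.


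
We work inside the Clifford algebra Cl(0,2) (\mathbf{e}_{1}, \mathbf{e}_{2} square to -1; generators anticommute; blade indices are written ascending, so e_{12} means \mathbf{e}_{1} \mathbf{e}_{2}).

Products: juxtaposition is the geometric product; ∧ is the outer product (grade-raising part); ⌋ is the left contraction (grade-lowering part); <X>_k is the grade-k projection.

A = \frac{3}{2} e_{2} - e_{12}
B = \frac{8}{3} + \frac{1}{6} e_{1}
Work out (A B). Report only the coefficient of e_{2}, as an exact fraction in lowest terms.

step 1: \frac{23}{6} e_{2} - \frac{35}{12} e_{12}
Answer: \frac{23}{6}


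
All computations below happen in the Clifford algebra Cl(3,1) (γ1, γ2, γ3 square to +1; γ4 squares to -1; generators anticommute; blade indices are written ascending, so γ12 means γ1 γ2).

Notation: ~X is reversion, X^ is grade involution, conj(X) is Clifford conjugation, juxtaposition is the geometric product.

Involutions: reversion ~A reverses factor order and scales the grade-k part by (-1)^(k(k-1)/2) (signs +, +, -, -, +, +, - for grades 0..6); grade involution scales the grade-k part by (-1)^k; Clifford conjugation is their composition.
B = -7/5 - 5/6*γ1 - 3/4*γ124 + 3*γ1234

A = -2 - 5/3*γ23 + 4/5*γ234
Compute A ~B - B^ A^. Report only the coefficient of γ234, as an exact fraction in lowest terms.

first term: 14/5 - 11/15*γ1 + 3/5*γ13 + 5*γ14 + 7/3*γ23 + 25/18*γ123 - 3/2*γ124 + 5/4*γ134 - 28/25*γ234 - 16/3*γ1234
second term: 14/5 - 61/15*γ1 + 3/5*γ13 + 5*γ14 + 7/3*γ23 - 25/18*γ123 - 3/2*γ124 - 5/4*γ134 + 28/25*γ234 - 20/3*γ1234
Answer: -56/25


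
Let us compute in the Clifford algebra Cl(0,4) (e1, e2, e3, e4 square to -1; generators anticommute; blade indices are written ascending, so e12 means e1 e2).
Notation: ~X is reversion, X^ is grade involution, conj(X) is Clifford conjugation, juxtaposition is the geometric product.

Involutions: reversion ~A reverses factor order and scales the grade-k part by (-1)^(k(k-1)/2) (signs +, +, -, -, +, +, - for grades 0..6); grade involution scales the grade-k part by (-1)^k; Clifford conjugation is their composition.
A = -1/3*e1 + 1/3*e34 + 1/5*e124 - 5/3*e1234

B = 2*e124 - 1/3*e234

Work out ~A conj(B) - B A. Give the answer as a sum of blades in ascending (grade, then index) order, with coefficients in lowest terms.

first term: -2/5 + 5/9*e1 - 1/9*e2 - 10/3*e3 + 1/15*e13 + 2/3*e24 + 2/3*e123 + 1/9*e1234
second term: 2/5 - 5/9*e1 + 1/9*e2 + 10/3*e3 + 1/15*e13 + 2/3*e24 + 2/3*e123 - 1/9*e1234
Answer: -4/5 + 10/9*e1 - 2/9*e2 - 20/3*e3 + 2/9*e1234


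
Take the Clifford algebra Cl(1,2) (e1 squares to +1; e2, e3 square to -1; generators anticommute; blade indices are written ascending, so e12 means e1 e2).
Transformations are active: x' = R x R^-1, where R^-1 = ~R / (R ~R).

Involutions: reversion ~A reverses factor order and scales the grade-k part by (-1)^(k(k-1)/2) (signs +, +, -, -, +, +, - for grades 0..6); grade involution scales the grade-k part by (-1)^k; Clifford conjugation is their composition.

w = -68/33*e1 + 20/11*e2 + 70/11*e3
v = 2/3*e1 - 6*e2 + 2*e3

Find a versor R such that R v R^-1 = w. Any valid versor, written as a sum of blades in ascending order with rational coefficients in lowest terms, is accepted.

Construction: equal norms (both -356/9) license R = v + w = -46/33*e1 - 46/11*e2 + 92/11*e3 — nothing changes along that direction, while (v - w)/2 changes sign, so v maps onto w.
Answer: -46/33*e1 - 46/11*e2 + 92/11*e3


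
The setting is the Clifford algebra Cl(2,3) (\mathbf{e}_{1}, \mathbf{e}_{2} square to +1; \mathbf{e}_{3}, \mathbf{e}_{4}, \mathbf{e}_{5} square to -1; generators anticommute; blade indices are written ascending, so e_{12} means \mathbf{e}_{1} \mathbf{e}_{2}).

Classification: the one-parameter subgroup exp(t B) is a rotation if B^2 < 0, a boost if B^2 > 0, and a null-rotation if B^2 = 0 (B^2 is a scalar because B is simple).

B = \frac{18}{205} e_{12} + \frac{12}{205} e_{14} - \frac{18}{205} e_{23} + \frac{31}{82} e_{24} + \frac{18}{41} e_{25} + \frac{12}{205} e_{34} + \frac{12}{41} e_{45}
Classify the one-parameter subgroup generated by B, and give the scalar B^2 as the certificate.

B^2 term by term: the squares give (\frac{18}{205})^2*(e_{12})^2 + (\frac{12}{205})^2*(e_{14})^2 + (-\frac{18}{205})^2*(e_{23})^2 + (\frac{31}{82})^2*(e_{24})^2 + (\frac{18}{41})^2*(e_{25})^2 + (\frac{12}{205})^2*(e_{34})^2 + (\frac{12}{41})^2*(e_{45})^2 = \frac{324}{42025}*(-1) + \frac{144}{42025}*(+1) + \frac{324}{42025}*(+1) + \frac{961}{6724}*(+1) + \frac{324}{1681}*(+1) + \frac{144}{42025}*(-1) + \frac{144}{1681}*(-1) = \frac{1}{4} (each basis 2-blade squares to minus the product of its generators' squares); cross terms between blades sharing an index anticommute and cancel; the commuting (index-disjoint) pairs give grade-4 terms 2*c*c'*(blade product), which cancel blade by blade — e_{1234}: \frac{432}{42025} - \frac{432}{42025} = 0; e_{1245}: \frac{432}{8405} - \frac{432}{8405} = 0; e_{2345}: -\frac{432}{8405} + \frac{432}{8405} = 0 — confirming B is simple. So B^2 = \frac{1}{4}.
Answer: boost, certificate B^2 = \frac{1}{4}. Because \frac{1}{4} is invariant under every versor sandwich, the classification follows from its sign alone.


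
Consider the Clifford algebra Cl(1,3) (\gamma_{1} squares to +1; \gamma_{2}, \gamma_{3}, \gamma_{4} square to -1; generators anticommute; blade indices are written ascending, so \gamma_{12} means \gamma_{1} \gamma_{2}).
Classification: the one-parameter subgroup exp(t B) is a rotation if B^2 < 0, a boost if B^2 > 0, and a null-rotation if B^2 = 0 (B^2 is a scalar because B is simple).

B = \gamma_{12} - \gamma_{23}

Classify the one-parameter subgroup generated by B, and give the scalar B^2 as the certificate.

B^2 term by term: the squares give (1)^2*(\gamma_{12})^2 + (-1)^2*(\gamma_{23})^2 = 1*(+1) + 1*(-1) = 0 (each basis 2-blade squares to minus the product of its generators' squares); cross terms between blades sharing an index anticommute and cancel. So B^2 = 0.
Answer: null-rotation, certificate B^2 = 0. One invariant decides it: the square 0 survives every conjugation, and its sign is exactly the classification.


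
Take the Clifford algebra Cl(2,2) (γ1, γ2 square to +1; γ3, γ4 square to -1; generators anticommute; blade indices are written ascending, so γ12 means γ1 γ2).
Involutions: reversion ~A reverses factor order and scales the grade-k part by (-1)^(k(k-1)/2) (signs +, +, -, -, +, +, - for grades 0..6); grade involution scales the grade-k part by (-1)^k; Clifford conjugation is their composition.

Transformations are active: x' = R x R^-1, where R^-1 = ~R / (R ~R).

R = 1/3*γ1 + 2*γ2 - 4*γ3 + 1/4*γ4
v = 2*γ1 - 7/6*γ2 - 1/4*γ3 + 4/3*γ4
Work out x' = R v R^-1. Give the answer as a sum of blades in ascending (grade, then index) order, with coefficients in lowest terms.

~R = 1/3*γ1 + 2*γ2 - 4*γ3 + 1/4*γ4, and R ~R = -1721/144, so R^-1 = ~R / (-1721/144).
R v = -3 - 79/18*γ12 + 95/12*γ13 - 1/18*γ14 - 31/6*γ23 + 71/24*γ24 - 253/48*γ34
Answer: -3154/1721*γ1 + 22415/10326*γ2 - 12103/6884*γ3 - 6236/5163*γ4


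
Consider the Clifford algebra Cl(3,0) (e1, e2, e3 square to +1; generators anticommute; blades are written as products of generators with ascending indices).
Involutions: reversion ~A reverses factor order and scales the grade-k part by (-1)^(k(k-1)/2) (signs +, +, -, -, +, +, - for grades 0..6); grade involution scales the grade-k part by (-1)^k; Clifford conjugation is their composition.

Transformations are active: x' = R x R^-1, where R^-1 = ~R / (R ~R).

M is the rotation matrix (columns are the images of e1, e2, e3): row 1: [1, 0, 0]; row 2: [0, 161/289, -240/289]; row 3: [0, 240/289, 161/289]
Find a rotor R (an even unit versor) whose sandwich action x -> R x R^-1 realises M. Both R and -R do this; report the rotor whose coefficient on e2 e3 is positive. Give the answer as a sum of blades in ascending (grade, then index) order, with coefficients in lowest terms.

Method: write R = a + b12*e1 e2 + b13*e1 e3 + b23*e2 e3 with a^2 + b12^2 + b13^2 + b23^2 = 1 (so R^-1 = ~R). Expanding the columns R e_j ~R gives tr M = 4a^2 - 1 and, from the antisymmetric part, M21 - M12 = -4a*b12, M13 - M31 = 4a*b13, M32 - M23 = -4a*b23.
Here tr M = 611/289, so a^2 = (1 + tr M)/4 = 225/289 and a = ±15/17. Taking a = 15/17: M21 - M12 = 0, M13 - M31 = 0, M32 - M23 = 480/289, giving b12 = 0, b13 = 0, b23 = -8/17, i.e. R = 15/17 - 8/17*e2 e3.
Its e2 e3 coefficient is negative, so report the other preimage -R.
Answer: -15/17 + 8/17*e2 e3. Uniqueness: Spin(3) -> SO(3) maps R and -R to the same rotation of trace 611/289; fixing the sign of the e2 e3 coefficient removes the ambiguity.


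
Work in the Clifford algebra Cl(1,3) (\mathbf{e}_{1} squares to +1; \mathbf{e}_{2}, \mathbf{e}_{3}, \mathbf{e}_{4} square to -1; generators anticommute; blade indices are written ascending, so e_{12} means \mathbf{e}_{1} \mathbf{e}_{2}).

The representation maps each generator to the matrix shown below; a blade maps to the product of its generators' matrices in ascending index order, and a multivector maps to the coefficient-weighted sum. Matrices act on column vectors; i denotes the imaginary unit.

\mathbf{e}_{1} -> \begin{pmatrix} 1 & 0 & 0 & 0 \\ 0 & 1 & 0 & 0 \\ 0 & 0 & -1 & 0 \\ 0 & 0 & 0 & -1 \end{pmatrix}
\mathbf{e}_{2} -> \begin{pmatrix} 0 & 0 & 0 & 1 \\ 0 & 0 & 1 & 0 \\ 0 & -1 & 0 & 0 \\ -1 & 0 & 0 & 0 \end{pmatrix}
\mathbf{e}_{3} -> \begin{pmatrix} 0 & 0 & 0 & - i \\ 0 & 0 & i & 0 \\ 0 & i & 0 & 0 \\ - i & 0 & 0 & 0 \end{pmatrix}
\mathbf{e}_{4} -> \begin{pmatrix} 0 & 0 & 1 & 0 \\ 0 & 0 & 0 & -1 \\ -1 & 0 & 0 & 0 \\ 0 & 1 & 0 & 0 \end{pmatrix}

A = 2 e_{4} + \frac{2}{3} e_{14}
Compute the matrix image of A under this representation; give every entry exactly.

Bivector images (products of the table entries): rho(e_{14}) = rho(\mathbf{e}_{1})rho(\mathbf{e}_{4}) = \begin{pmatrix} 0 & 0 & 1 & 0 \\ 0 & 0 & 0 & -1 \\ 1 & 0 & 0 & 0 \\ 0 & -1 & 0 & 0 \end{pmatrix}.
M = (2)*rho(e_{4}) + (\frac{2}{3})*rho(e_{14}), summed entrywise:
Answer: \begin{pmatrix} 0 & 0 & \frac{8}{3} & 0 \\ 0 & 0 & 0 & - \frac{8}{3} \\ - \frac{4}{3} & 0 & 0 & 0 \\ 0 & \frac{4}{3} & 0 & 0 \end{pmatrix}


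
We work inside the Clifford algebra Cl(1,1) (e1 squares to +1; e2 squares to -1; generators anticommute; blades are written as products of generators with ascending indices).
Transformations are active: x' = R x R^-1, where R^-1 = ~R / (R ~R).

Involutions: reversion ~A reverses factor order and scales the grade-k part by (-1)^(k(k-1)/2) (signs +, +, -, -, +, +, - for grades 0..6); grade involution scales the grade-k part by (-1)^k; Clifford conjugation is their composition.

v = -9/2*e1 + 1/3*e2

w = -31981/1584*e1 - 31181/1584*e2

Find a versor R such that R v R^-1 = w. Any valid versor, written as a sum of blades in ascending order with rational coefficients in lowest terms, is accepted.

Construction: equal norms (both 725/36) license R = v + w = -39109/1584*e1 - 30653/1584*e2 — nothing changes along that direction, while (v - w)/2 changes sign, so v maps onto w.
Answer: -39109/1584*e1 - 30653/1584*e2


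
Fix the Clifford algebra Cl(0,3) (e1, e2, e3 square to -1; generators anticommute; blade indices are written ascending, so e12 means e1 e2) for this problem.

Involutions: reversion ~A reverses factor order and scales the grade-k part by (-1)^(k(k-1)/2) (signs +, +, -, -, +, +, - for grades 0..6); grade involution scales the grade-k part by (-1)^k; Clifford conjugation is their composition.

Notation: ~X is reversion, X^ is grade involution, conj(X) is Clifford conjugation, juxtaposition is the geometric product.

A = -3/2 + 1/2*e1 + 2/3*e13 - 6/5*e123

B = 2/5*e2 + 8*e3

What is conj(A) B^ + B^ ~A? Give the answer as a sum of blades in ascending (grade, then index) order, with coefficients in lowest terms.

first term: -16/3*e1 + 3/5*e2 + 12*e3 - 47/5*e12 + 112/25*e13 - 4/15*e123
second term: 16/3*e1 + 3/5*e2 + 12*e3 + 49/5*e12 + 88/25*e13 - 4/15*e123
Answer: 6/5*e2 + 24*e3 + 2/5*e12 + 8*e13 - 8/15*e123


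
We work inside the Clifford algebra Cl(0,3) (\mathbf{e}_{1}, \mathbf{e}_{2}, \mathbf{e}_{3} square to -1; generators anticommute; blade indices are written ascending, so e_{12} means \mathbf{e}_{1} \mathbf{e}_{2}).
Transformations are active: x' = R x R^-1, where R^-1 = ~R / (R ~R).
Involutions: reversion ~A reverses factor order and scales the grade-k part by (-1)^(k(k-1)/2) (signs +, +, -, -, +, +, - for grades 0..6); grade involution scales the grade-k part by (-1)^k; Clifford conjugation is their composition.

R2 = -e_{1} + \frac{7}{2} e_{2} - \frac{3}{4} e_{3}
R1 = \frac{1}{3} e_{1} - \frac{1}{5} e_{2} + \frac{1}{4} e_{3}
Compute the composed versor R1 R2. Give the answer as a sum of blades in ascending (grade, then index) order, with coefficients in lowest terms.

Distribute over the terms of R1 (each basis-blade product reordered to ascending indices, repeated generators contracted through their squares):
(\frac{1}{3} e_{1}) R2 = \frac{1}{3} + \frac{7}{6} e_{12} - \frac{1}{4} e_{13}
(-\frac{1}{5} e_{2}) R2 = \frac{7}{10} - \frac{1}{5} e_{12} + \frac{3}{20} e_{23}
(\frac{1}{4} e_{3}) R2 = \frac{3}{16} + \frac{1}{4} e_{13} - \frac{7}{8} e_{23}
Summing the partial products and collecting blades:
Answer: \frac{293}{240} + \frac{29}{30} e_{12} - \frac{29}{40} e_{23}


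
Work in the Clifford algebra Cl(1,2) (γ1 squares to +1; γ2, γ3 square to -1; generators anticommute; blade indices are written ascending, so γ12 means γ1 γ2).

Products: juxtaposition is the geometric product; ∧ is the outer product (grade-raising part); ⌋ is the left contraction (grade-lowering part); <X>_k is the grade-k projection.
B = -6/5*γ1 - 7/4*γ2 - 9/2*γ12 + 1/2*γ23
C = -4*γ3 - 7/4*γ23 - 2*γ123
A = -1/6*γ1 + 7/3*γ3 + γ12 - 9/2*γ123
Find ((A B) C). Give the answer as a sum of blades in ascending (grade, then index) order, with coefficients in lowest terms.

step 1: -43/10 + 4*γ1 + 187/60*γ2 + 81/4*γ3 + 7/24*γ12 + 407/40*γ13 + 569/60*γ23 - 127/12*γ123
step 2: 18343/240 + 1975/48*γ1 + 5483/240*γ2 + 5297/240*γ3 - 9427/480*γ12 - 10427/480*γ13 - 1553/120*γ23 + 13/30*γ123
Answer: 18343/240 + 1975/48*γ1 + 5483/240*γ2 + 5297/240*γ3 - 9427/480*γ12 - 10427/480*γ13 - 1553/120*γ23 + 13/30*γ123


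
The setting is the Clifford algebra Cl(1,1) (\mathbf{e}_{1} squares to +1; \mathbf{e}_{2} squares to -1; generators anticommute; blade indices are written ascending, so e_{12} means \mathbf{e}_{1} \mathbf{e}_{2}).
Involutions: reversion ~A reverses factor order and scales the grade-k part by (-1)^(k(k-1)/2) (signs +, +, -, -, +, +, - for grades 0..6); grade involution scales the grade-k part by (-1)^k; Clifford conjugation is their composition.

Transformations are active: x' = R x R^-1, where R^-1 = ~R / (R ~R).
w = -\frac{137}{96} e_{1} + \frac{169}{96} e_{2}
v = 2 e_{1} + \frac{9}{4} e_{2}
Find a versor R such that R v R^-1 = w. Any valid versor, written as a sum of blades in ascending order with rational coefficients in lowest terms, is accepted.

R = v + w = \frac{55}{96} e_{1} + \frac{385}{96} e_{2} works: the equal norms (-\frac{17}{16}) guarantee its sandwich swaps v into w.
Answer: \frac{55}{96} e_{1} + \frac{385}{96} e_{2}


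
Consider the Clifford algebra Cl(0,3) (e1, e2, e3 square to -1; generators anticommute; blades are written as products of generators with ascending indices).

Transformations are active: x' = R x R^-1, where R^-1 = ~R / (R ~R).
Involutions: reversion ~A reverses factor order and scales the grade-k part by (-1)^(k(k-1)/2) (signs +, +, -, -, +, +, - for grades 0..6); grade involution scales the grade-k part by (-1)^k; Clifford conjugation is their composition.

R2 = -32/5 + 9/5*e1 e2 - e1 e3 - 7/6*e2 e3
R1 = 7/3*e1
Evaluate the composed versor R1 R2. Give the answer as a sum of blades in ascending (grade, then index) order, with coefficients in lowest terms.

Distribute over the terms of R1 (each basis-blade product reordered to ascending indices, repeated generators contracted through their squares):
(7/3*e1) R2 = -224/15*e1 - 21/5*e2 + 7/3*e3 - 49/18*e1 e2 e3
Answer: -224/15*e1 - 21/5*e2 + 7/3*e3 - 49/18*e1 e2 e3


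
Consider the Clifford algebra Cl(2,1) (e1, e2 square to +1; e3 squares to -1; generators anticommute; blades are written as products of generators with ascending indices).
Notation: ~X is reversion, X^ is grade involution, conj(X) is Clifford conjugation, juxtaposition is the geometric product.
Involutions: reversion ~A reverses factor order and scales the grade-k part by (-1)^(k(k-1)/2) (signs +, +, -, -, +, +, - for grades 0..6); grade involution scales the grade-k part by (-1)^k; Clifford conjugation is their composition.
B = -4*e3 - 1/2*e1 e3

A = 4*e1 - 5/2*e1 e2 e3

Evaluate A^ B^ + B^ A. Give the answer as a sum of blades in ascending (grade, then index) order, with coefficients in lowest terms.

first term: 5/4*e2 + 2*e3 - 10*e1 e2 - 16*e1 e3
second term: -5/4*e2 + 2*e3 + 10*e1 e2 - 16*e1 e3
Answer: 4*e3 - 32*e1 e3


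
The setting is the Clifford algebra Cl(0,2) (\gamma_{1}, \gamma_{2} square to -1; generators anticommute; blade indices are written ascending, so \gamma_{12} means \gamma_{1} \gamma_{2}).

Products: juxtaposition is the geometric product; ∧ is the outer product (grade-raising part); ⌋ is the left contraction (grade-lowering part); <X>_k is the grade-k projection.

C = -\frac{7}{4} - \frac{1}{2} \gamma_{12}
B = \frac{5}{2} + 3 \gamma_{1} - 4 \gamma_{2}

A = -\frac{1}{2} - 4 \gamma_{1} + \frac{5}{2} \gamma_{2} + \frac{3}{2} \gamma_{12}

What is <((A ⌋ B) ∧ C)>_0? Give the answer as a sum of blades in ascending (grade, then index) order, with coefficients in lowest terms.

step 1: \frac{83}{4} - \frac{3}{2} \gamma_{1} + 2 \gamma_{2}
step 2: -\frac{581}{16} + \frac{21}{8} \gamma_{1} - \frac{7}{2} \gamma_{2} - \frac{83}{8} \gamma_{12}
step 3: -\frac{581}{16}
Answer: -\frac{581}{16}


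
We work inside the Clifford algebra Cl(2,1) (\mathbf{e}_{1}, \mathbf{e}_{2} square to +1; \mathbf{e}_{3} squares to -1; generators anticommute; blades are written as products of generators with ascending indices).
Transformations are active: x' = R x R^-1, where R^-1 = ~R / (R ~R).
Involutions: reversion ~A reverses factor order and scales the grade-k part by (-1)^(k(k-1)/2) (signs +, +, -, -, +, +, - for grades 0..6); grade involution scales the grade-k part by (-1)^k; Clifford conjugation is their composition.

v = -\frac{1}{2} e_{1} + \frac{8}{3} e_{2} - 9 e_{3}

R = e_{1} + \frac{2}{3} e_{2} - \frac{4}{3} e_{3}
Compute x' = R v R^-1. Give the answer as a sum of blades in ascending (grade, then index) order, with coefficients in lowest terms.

~R = e_{1} + \frac{2}{3} e_{2} - \frac{4}{3} e_{3}, and R ~R = -\frac{1}{3}, so R^-1 = ~R / (-\frac{1}{3}).
R v = -\frac{193}{18} + 3 e_{1} e_{2} - \frac{29}{3} e_{1} e_{3} - \frac{22}{9} e_{2} e_{3}
Answer: \frac{389}{6} e_{1} + \frac{362}{9} e_{2} - \frac{691}{9} e_{3}


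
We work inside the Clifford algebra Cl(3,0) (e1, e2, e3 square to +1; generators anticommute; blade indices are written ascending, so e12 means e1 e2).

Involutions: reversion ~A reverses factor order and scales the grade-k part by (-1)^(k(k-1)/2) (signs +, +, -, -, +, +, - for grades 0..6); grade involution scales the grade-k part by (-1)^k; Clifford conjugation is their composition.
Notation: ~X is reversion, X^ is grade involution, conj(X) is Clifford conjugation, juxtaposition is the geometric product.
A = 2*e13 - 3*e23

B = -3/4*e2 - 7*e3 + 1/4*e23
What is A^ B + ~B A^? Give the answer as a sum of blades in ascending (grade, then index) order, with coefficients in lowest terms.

first term: 3/4 - 14*e1 + 21*e2 - 9/4*e3 - 1/2*e12 + 3/2*e123
second term: -3/4 + 14*e1 - 21*e2 + 9/4*e3 - 1/2*e12 + 3/2*e123
Answer: -e12 + 3*e123


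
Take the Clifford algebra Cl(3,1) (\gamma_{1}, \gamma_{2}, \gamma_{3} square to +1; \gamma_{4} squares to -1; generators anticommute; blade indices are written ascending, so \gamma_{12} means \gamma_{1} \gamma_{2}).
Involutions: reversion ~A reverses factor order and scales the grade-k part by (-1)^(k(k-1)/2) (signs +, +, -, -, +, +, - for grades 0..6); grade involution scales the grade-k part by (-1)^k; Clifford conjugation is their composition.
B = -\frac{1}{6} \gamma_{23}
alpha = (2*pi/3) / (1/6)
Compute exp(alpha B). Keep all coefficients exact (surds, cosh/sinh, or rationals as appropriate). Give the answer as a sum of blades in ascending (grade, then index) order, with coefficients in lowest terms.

B^2 = (-\frac{1}{6})^2*(\gamma_{23})^2 = \frac{1}{36}*(-1) = -\frac{1}{36} (a basis 2-blade squares to minus the product of its generators' squares).
B^2 = -\frac{1}{36} — the series telescopes trigonometrically here: l = \frac{1}{6}, alpha*l = \frac{2 \pi}{3}, so exp(alpha B) = cos(\frac{2 \pi}{3}) + (sin(\frac{2 \pi}{3})/(\frac{1}{6}))*B = - \frac{1}{2} + (3 \sqrt{3})*B.
Answer: - \frac{1}{2} - \frac{\sqrt{3}}{2} \gamma_{23}


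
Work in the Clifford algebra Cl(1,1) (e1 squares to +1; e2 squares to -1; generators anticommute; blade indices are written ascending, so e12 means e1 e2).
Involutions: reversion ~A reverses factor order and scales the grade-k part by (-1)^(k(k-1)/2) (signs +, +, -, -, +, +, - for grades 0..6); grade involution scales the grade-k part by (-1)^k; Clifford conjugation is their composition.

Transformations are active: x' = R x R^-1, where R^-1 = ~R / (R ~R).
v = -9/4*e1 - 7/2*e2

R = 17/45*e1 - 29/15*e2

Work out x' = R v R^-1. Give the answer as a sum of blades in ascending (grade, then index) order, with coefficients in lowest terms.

~R = 17/45*e1 - 29/15*e2, and R ~R = -1456/405, so R^-1 = ~R / (-1456/405).
R v = -457/60 - 1021/180*e12
Answer: 56067/14560*e1 - 68317/14560*e2


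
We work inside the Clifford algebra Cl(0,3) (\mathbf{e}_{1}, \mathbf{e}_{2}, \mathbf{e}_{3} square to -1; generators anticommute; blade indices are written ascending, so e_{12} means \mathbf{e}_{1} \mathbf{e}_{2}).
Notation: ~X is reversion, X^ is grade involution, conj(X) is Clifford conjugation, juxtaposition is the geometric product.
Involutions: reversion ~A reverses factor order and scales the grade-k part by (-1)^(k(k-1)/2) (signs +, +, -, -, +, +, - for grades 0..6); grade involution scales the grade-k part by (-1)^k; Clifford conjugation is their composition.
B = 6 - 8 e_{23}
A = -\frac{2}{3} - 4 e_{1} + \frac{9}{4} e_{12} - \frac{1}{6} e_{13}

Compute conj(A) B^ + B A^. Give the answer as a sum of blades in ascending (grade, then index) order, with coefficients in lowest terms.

first term: -4 + 24 e_{1} - \frac{89}{6} e_{12} - 17 e_{13} + \frac{16}{3} e_{23} - 32 e_{123}
second term: -4 + 24 e_{1} + \frac{73}{6} e_{12} - 19 e_{13} + \frac{16}{3} e_{23} - 32 e_{123}
Answer: -8 + 48 e_{1} - \frac{8}{3} e_{12} - 36 e_{13} + \frac{32}{3} e_{23} - 64 e_{123}


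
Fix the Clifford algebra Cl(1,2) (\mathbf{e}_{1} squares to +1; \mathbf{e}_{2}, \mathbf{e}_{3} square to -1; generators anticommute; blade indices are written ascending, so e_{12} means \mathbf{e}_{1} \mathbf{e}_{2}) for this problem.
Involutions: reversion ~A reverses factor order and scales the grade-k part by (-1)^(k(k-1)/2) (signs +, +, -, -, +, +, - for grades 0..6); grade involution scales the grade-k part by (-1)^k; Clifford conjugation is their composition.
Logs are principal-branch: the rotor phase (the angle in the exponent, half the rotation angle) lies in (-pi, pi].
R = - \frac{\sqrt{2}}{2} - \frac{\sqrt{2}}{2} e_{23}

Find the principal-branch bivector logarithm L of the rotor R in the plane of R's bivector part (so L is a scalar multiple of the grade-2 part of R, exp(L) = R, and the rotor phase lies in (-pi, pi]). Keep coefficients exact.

The scalar part of R is - \frac{\sqrt{2}}{2}, which fixes the principal-branch rotor phase; the unit plane is then the bivector part divided by the sine of that phase, and L is that plane scaled by the phase.
Concretely: cos(phase) = - \frac{\sqrt{2}}{2} gives phase = ±\frac{3 \pi}{4}, and since phase/sin(phase) is even the sign is immaterial: L = (phase/sin(phase)) * <R>_2 = (\frac{3 \sqrt{2} \pi}{4}) * <R>_2.
Answer: - \frac{3 \pi}{4} e_{23}


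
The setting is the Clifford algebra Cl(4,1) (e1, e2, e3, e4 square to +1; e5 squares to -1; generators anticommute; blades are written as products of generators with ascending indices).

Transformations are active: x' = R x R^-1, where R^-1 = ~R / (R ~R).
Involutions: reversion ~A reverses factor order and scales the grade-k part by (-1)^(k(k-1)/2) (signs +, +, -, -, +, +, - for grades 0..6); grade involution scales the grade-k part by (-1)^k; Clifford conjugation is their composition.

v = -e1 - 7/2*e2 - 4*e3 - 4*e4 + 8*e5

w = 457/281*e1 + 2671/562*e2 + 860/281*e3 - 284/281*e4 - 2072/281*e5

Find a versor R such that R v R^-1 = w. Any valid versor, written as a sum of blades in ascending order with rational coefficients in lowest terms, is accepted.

Reasoning: v^2 = w^2 = -75/4 since conjugation preserves the quadratic form; R = v + w = 176/281*e1 + 352/281*e2 - 264/281*e3 - 1408/281*e4 + 176/281*e5 is then valid when invertible, keeping its own part and reversing (v - w)/2.
Answer: 176/281*e1 + 352/281*e2 - 264/281*e3 - 1408/281*e4 + 176/281*e5
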